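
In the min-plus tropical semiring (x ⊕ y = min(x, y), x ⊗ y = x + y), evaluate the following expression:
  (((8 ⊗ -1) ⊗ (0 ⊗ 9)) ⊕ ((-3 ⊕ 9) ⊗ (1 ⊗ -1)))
(((8 ⊗ -1) ⊗ (0 ⊗ 9)) ⊕ ((-3 ⊕ 9) ⊗ (1 ⊗ -1))) = -3

Expand innermost to outermost. Recall ⊕ takes the minimum of its arguments and ⊗ takes their sum. Working out the expression (((8 ⊗ -1) ⊗ (0 ⊗ 9)) ⊕ ((-3 ⊕ 9) ⊗ (1 ⊗ -1))) gives -3.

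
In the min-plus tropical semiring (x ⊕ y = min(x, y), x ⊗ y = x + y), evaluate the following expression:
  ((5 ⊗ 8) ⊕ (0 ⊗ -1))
((5 ⊗ 8) ⊕ (0 ⊗ -1)) = -1

Expand innermost to outermost. Recall ⊕ takes the minimum of its arguments and ⊗ takes their sum. Working out the expression ((5 ⊗ 8) ⊕ (0 ⊗ -1)) gives -1.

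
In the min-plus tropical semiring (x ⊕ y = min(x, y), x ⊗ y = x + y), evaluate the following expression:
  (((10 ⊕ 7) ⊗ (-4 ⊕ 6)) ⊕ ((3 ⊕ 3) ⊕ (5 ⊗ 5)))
(((10 ⊕ 7) ⊗ (-4 ⊕ 6)) ⊕ ((3 ⊕ 3) ⊕ (5 ⊗ 5))) = 3

Expand innermost to outermost. Recall ⊕ takes the minimum of its arguments and ⊗ takes their sum. Working out the expression (((10 ⊕ 7) ⊗ (-4 ⊕ 6)) ⊕ ((3 ⊕ 3) ⊕ (5 ⊗ 5))) gives 3.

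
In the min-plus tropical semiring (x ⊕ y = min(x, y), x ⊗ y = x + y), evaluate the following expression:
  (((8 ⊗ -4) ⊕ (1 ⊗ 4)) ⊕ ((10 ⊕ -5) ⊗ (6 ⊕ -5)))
(((8 ⊗ -4) ⊕ (1 ⊗ 4)) ⊕ ((10 ⊕ -5) ⊗ (6 ⊕ -5))) = -10

Expand innermost to outermost. Recall ⊕ takes the minimum of its arguments and ⊗ takes their sum. Working out the expression (((8 ⊗ -4) ⊕ (1 ⊗ 4)) ⊕ ((10 ⊕ -5) ⊗ (6 ⊕ -5))) gives -10.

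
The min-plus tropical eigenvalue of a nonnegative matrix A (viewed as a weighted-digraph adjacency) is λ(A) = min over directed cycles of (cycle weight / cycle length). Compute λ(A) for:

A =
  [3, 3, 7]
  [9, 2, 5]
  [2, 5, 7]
λ(A) = 2

Enumerate directed cycles and compute their means (weight / length). Sample:
  cycle 0 → 0: weight = 3, length = 1, mean = 3/1 ≈ 3.000
  cycle 1 → 1: weight = 2, length = 1, mean = 2/1 ≈ 2.000
  cycle 2 → 2: weight = 7, length = 1, mean = 7/1 ≈ 7.000
  cycle 0 → 1 → 0: weight = 12, length = 2, mean = 12/2 ≈ 6.000
  cycle 0 → 2 → 0: weight = 9, length = 2, mean = 9/2 ≈ 4.500
  cycle 1 → 0 → 1: weight = 12, length = 2, mean = 12/2 ≈ 6.000
Minimum mean = 2.000, attained e.g. along the cycle 1 → 1 with weight 2 and length 1. So λ(A) = 2/1 = 2.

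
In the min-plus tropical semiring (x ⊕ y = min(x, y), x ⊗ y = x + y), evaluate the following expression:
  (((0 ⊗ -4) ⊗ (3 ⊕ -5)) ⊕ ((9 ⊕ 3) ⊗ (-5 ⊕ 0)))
(((0 ⊗ -4) ⊗ (3 ⊕ -5)) ⊕ ((9 ⊕ 3) ⊗ (-5 ⊕ 0))) = -9

Expand innermost to outermost. Recall ⊕ takes the minimum of its arguments and ⊗ takes their sum. Working out the expression (((0 ⊗ -4) ⊗ (3 ⊕ -5)) ⊕ ((9 ⊕ 3) ⊗ (-5 ⊕ 0))) gives -9.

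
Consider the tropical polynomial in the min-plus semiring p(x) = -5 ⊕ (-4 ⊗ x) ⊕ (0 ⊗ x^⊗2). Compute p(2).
p(2) = -5

A tropical monomial a ⊗ x^⊗i evaluates to a + i · x. Evaluating each term at x = 2:
  Term 0 contributes -5 + 0 · 2 = -5
  Term 1 contributes -4 + 1 · 2 = -2
  Term 2 contributes 0 + 2 · 2 = 4
p(2) = ⊕ of these = min[-5, -2, 4] = -5.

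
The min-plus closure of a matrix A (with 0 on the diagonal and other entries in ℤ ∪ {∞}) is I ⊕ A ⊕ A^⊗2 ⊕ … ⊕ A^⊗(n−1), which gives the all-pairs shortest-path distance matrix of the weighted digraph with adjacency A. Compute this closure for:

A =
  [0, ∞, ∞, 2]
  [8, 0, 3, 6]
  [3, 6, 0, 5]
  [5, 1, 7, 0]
Closure =
  [0, 3, 6, 2]
  [6, 0, 3, 6]
  [3, 6, 0, 5]
  [5, 1, 4, 0]

This is the Floyd-Warshall all-pairs shortest-path computation. For each intermediate vertex k = 0, 1, …, 3, update dist[i][j] ← min(dist[i][j], dist[i][k] + dist[k][j]). The final matrix gives, for each (i, j), the minimum total weight of any directed path from i to j (possibly empty when i = j).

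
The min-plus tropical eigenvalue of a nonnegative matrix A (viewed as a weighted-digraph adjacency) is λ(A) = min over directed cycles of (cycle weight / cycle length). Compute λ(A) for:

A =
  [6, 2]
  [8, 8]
λ(A) = 5

Enumerate directed cycles and compute their means (weight / length). Sample:
  cycle 0 → 0: weight = 6, length = 1, mean = 6/1 ≈ 6.000
  cycle 1 → 1: weight = 8, length = 1, mean = 8/1 ≈ 8.000
  cycle 0 → 1 → 0: weight = 10, length = 2, mean = 10/2 ≈ 5.000
  cycle 1 → 0 → 1: weight = 10, length = 2, mean = 10/2 ≈ 5.000
Minimum mean = 5.000, attained e.g. along the cycle 0 → 1 → 0 with weight 10 and length 2. So λ(A) = 10/2 = 5.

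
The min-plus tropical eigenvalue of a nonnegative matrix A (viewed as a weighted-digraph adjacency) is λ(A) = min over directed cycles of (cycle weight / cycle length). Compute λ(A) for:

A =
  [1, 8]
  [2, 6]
λ(A) = 1

Enumerate directed cycles and compute their means (weight / length). Sample:
  cycle 0 → 0: weight = 1, length = 1, mean = 1/1 ≈ 1.000
  cycle 1 → 1: weight = 6, length = 1, mean = 6/1 ≈ 6.000
  cycle 0 → 1 → 0: weight = 10, length = 2, mean = 10/2 ≈ 5.000
  cycle 1 → 0 → 1: weight = 10, length = 2, mean = 10/2 ≈ 5.000
Minimum mean = 1.000, attained e.g. along the cycle 0 → 0 with weight 1 and length 1. So λ(A) = 1/1 = 1.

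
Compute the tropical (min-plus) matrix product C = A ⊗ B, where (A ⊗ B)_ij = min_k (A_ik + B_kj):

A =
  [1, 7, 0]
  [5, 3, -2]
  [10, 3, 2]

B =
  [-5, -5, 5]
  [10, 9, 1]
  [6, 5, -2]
A ⊗ B =
  [-4, -4, -2]
  [0, 0, -4]
  [5, 5, 0]

Apply the min-plus product entry-by-entry:
  C[0][0] = min over k of (A[0][0] + B[0][0] = 1 + -5 = -4, A[0][1] + B[1][0] = 7 + 10 = 17, A[0][2] + B[2][0] = 0 + 6 = 6) = -4 (attained at k = 0)
  C[0][1] = min over k of (A[0][0] + B[0][1] = 1 + -5 = -4, A[0][1] + B[1][1] = 7 + 9 = 16, A[0][2] + B[2][1] = 0 + 5 = 5) = -4 (attained at k = 0)
  C[0][2] = min over k of (A[0][0] + B[0][2] = 1 + 5 = 6, A[0][1] + B[1][2] = 7 + 1 = 8, A[0][2] + B[2][2] = 0 + -2 = -2) = -2 (attained at k = 2)
  C[1][0] = min over k of (A[1][0] + B[0][0] = 5 + -5 = 0, A[1][1] + B[1][0] = 3 + 10 = 13, A[1][2] + B[2][0] = -2 + 6 = 4) = 0 (attained at k = 0)
  C[1][1] = min over k of (A[1][0] + B[0][1] = 5 + -5 = 0, A[1][1] + B[1][1] = 3 + 9 = 12, A[1][2] + B[2][1] = -2 + 5 = 3) = 0 (attained at k = 0)
  C[1][2] = min over k of (A[1][0] + B[0][2] = 5 + 5 = 10, A[1][1] + B[1][2] = 3 + 1 = 4, A[1][2] + B[2][2] = -2 + -2 = -4) = -4 (attained at k = 2)
  C[2][0] = min over k of (A[2][0] + B[0][0] = 10 + -5 = 5, A[2][1] + B[1][0] = 3 + 10 = 13, A[2][2] + B[2][0] = 2 + 6 = 8) = 5 (attained at k = 0)
  C[2][1] = min over k of (A[2][0] + B[0][1] = 10 + -5 = 5, A[2][1] + B[1][1] = 3 + 9 = 12, A[2][2] + B[2][1] = 2 + 5 = 7) = 5 (attained at k = 0)
  C[2][2] = min over k of (A[2][0] + B[0][2] = 10 + 5 = 15, A[2][1] + B[1][2] = 3 + 1 = 4, A[2][2] + B[2][2] = 2 + -2 = 0) = 0 (attained at k = 2)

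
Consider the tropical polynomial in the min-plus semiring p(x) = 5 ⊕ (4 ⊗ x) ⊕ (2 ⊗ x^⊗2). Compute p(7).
p(7) = 5

A tropical monomial a ⊗ x^⊗i evaluates to a + i · x. Evaluating each term at x = 7:
  Term 0 contributes 5 + 0 · 7 = 5
  Term 1 contributes 4 + 1 · 7 = 11
  Term 2 contributes 2 + 2 · 7 = 16
p(7) = ⊕ of these = min[5, 11, 16] = 5.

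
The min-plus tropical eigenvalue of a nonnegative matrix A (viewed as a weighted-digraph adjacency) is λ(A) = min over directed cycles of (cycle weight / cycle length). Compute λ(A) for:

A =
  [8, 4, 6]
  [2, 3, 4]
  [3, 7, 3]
λ(A) = 3

Enumerate directed cycles and compute their means (weight / length). Sample:
  cycle 0 → 0: weight = 8, length = 1, mean = 8/1 ≈ 8.000
  cycle 1 → 1: weight = 3, length = 1, mean = 3/1 ≈ 3.000
  cycle 2 → 2: weight = 3, length = 1, mean = 3/1 ≈ 3.000
  cycle 0 → 1 → 0: weight = 6, length = 2, mean = 6/2 ≈ 3.000
  cycle 0 → 2 → 0: weight = 9, length = 2, mean = 9/2 ≈ 4.500
  cycle 1 → 0 → 1: weight = 6, length = 2, mean = 6/2 ≈ 3.000
Minimum mean = 3.000, attained e.g. along the cycle 1 → 1 with weight 3 and length 1. So λ(A) = 3/1 = 3.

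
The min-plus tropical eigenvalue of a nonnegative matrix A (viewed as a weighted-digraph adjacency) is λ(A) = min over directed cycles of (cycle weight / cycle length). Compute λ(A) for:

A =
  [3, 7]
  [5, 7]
λ(A) = 3

Enumerate directed cycles and compute their means (weight / length). Sample:
  cycle 0 → 0: weight = 3, length = 1, mean = 3/1 ≈ 3.000
  cycle 1 → 1: weight = 7, length = 1, mean = 7/1 ≈ 7.000
  cycle 0 → 1 → 0: weight = 12, length = 2, mean = 12/2 ≈ 6.000
  cycle 1 → 0 → 1: weight = 12, length = 2, mean = 12/2 ≈ 6.000
Minimum mean = 3.000, attained e.g. along the cycle 0 → 0 with weight 3 and length 1. So λ(A) = 3/1 = 3.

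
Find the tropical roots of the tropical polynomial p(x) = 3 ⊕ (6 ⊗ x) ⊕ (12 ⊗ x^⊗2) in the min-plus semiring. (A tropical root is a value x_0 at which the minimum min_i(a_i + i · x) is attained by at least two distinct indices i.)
Roots: {-6, -3}

Each tropical root is a break point of the lower envelope of the lines y = a_i + i · x (there are 3 lines, with slopes 0, 1, ..., 2). Only the lines that attain the minimum somewhere contribute to roots; other lines are dominated. Here the surviving (envelope) indices are i = 2, i = 1, i = 0.
Intersections between consecutive envelope lines give the roots: for adjacent envelope indices i < j the intersection is x = (a_i − a_j) / (j − i). Reading off the sorted break points: {-6, -3}.
Verification: at each break x_0, at least two indices attain the minimum of min_i(a_i + i · x_0).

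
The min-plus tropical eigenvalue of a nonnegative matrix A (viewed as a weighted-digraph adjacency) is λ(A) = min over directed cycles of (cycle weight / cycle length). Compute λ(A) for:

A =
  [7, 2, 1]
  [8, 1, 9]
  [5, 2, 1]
λ(A) = 1

Enumerate directed cycles and compute their means (weight / length). Sample:
  cycle 0 → 0: weight = 7, length = 1, mean = 7/1 ≈ 7.000
  cycle 1 → 1: weight = 1, length = 1, mean = 1/1 ≈ 1.000
  cycle 2 → 2: weight = 1, length = 1, mean = 1/1 ≈ 1.000
  cycle 0 → 1 → 0: weight = 10, length = 2, mean = 10/2 ≈ 5.000
  cycle 0 → 2 → 0: weight = 6, length = 2, mean = 6/2 ≈ 3.000
  cycle 1 → 0 → 1: weight = 10, length = 2, mean = 10/2 ≈ 5.000
Minimum mean = 1.000, attained e.g. along the cycle 1 → 1 with weight 1 and length 1. So λ(A) = 1/1 = 1.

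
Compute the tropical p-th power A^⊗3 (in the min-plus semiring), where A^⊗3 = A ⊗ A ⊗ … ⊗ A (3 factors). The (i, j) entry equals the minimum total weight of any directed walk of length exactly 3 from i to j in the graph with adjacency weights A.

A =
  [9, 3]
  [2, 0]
A^⊗3 =
  [5, 3]
  [2, 0]

Each entry (A^⊗3)_ij equals the minimum over all length-3 walks i = v_0 → v_1 → … → v_3 = j of Σ_t A[v_t][v_{t+1}]. For example, for (i, j) = (0, 1) we minimise over 4 possible intermediate vertex sequences; the minimum is 3, attained along the walk 0 → 1 → 1 → 1.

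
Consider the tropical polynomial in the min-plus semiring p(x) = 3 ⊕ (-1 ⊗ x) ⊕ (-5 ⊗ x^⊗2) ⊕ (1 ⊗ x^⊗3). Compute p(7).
p(7) = 3

A tropical monomial a ⊗ x^⊗i evaluates to a + i · x. Evaluating each term at x = 7:
  Term 0 contributes 3 + 0 · 7 = 3
  Term 1 contributes -1 + 1 · 7 = 6
  Term 2 contributes -5 + 2 · 7 = 9
  Term 3 contributes 1 + 3 · 7 = 22
p(7) = ⊕ of these = min[3, 6, 9, 22] = 3.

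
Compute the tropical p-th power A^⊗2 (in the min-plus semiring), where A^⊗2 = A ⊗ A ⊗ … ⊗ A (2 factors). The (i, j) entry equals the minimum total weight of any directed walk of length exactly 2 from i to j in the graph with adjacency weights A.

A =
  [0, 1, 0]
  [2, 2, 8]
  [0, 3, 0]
A^⊗2 =
  [0, 1, 0]
  [2, 3, 2]
  [0, 1, 0]

Each entry (A^⊗2)_ij equals the minimum over all length-2 walks i = v_0 → v_1 → … → v_2 = j of Σ_t A[v_t][v_{t+1}]. For example, for (i, j) = (0, 2) we minimise over 3 possible intermediate vertex sequences; the minimum is 0, attained along the walk 0 → 0 → 2.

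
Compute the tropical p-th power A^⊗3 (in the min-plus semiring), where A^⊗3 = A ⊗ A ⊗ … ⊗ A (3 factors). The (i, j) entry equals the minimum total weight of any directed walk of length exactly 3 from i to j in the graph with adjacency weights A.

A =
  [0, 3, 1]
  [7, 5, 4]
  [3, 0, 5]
A^⊗3 =
  [0, 1, 1]
  [7, 8, 8]
  [3, 4, 4]

Each entry (A^⊗3)_ij equals the minimum over all length-3 walks i = v_0 → v_1 → … → v_3 = j of Σ_t A[v_t][v_{t+1}]. For example, for (i, j) = (0, 2) we minimise over 9 possible intermediate vertex sequences; the minimum is 1, attained along the walk 0 → 0 → 0 → 2.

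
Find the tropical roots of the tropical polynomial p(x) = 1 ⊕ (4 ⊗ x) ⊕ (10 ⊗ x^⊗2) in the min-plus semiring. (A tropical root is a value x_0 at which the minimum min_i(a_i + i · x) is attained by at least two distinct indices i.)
Roots: {-6, -3}

Each tropical root is a break point of the lower envelope of the lines y = a_i + i · x (there are 3 lines, with slopes 0, 1, ..., 2). Only the lines that attain the minimum somewhere contribute to roots; other lines are dominated. Here the surviving (envelope) indices are i = 2, i = 1, i = 0.
Intersections between consecutive envelope lines give the roots: for adjacent envelope indices i < j the intersection is x = (a_i − a_j) / (j − i). Reading off the sorted break points: {-6, -3}.
Verification: at each break x_0, at least two indices attain the minimum of min_i(a_i + i · x_0).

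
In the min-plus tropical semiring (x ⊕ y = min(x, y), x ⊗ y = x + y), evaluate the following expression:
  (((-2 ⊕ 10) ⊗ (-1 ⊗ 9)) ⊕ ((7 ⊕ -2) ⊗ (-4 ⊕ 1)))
(((-2 ⊕ 10) ⊗ (-1 ⊗ 9)) ⊕ ((7 ⊕ -2) ⊗ (-4 ⊕ 1))) = -6

Expand innermost to outermost. Recall ⊕ takes the minimum of its arguments and ⊗ takes their sum. Working out the expression (((-2 ⊕ 10) ⊗ (-1 ⊗ 9)) ⊕ ((7 ⊕ -2) ⊗ (-4 ⊕ 1))) gives -6.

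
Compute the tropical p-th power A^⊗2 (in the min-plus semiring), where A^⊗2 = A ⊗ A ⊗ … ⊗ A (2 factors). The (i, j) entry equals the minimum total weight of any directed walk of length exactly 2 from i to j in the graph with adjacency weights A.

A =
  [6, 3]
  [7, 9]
A^⊗2 =
  [10, 9]
  [13, 10]

Each entry (A^⊗2)_ij equals the minimum over all length-2 walks i = v_0 → v_1 → … → v_2 = j of Σ_t A[v_t][v_{t+1}]. For example, for (i, j) = (0, 1) we minimise over 2 possible intermediate vertex sequences; the minimum is 9, attained along the walk 0 → 0 → 1.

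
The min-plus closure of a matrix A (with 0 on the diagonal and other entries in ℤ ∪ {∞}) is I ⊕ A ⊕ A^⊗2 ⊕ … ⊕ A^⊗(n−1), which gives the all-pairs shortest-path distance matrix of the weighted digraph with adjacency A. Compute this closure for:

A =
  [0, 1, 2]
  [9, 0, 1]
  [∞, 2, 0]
Closure =
  [0, 1, 2]
  [9, 0, 1]
  [11, 2, 0]

This is the Floyd-Warshall all-pairs shortest-path computation. For each intermediate vertex k = 0, 1, …, 2, update dist[i][j] ← min(dist[i][j], dist[i][k] + dist[k][j]). The final matrix gives, for each (i, j), the minimum total weight of any directed path from i to j (possibly empty when i = j).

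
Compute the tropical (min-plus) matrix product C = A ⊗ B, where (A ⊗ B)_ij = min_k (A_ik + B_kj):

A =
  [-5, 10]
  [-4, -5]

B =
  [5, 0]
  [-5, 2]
A ⊗ B =
  [0, -5]
  [-10, -4]

Apply the min-plus product entry-by-entry:
  C[0][0] = min over k of (A[0][0] + B[0][0] = -5 + 5 = 0, A[0][1] + B[1][0] = 10 + -5 = 5) = 0 (attained at k = 0)
  C[0][1] = min over k of (A[0][0] + B[0][1] = -5 + 0 = -5, A[0][1] + B[1][1] = 10 + 2 = 12) = -5 (attained at k = 0)
  C[1][0] = min over k of (A[1][0] + B[0][0] = -4 + 5 = 1, A[1][1] + B[1][0] = -5 + -5 = -10) = -10 (attained at k = 1)
  C[1][1] = min over k of (A[1][0] + B[0][1] = -4 + 0 = -4, A[1][1] + B[1][1] = -5 + 2 = -3) = -4 (attained at k = 0)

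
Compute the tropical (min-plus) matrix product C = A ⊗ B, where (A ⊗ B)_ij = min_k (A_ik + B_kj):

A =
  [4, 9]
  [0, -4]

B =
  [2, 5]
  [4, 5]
A ⊗ B =
  [6, 9]
  [0, 1]

Apply the min-plus product entry-by-entry:
  C[0][0] = min over k of (A[0][0] + B[0][0] = 4 + 2 = 6, A[0][1] + B[1][0] = 9 + 4 = 13) = 6 (attained at k = 0)
  C[0][1] = min over k of (A[0][0] + B[0][1] = 4 + 5 = 9, A[0][1] + B[1][1] = 9 + 5 = 14) = 9 (attained at k = 0)
  C[1][0] = min over k of (A[1][0] + B[0][0] = 0 + 2 = 2, A[1][1] + B[1][0] = -4 + 4 = 0) = 0 (attained at k = 1)
  C[1][1] = min over k of (A[1][0] + B[0][1] = 0 + 5 = 5, A[1][1] + B[1][1] = -4 + 5 = 1) = 1 (attained at k = 1)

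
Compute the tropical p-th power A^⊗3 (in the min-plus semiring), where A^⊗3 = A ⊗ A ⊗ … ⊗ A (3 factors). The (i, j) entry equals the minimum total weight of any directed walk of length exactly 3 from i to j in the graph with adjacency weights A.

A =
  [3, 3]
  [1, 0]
A^⊗3 =
  [4, 3]
  [1, 0]

Each entry (A^⊗3)_ij equals the minimum over all length-3 walks i = v_0 → v_1 → … → v_3 = j of Σ_t A[v_t][v_{t+1}]. For example, for (i, j) = (0, 1) we minimise over 4 possible intermediate vertex sequences; the minimum is 3, attained along the walk 0 → 1 → 1 → 1.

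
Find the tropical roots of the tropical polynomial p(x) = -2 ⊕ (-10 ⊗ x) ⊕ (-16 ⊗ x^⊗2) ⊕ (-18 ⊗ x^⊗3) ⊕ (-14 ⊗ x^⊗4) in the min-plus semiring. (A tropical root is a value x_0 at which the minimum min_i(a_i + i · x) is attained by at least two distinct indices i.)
Roots: {-4, 2, 6, 8}

Each tropical root is a break point of the lower envelope of the lines y = a_i + i · x (there are 5 lines, with slopes 0, 1, ..., 4). Only the lines that attain the minimum somewhere contribute to roots; other lines are dominated. Here the surviving (envelope) indices are i = 4, i = 3, i = 2, i = 1, i = 0.
Intersections between consecutive envelope lines give the roots: for adjacent envelope indices i < j the intersection is x = (a_i − a_j) / (j − i). Reading off the sorted break points: {-4, 2, 6, 8}.
Verification: at each break x_0, at least two indices attain the minimum of min_i(a_i + i · x_0).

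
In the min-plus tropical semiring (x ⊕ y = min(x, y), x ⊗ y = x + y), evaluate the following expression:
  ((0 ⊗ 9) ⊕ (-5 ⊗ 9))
((0 ⊗ 9) ⊕ (-5 ⊗ 9)) = 4

Expand innermost to outermost. Recall ⊕ takes the minimum of its arguments and ⊗ takes their sum. Working out the expression ((0 ⊗ 9) ⊕ (-5 ⊗ 9)) gives 4.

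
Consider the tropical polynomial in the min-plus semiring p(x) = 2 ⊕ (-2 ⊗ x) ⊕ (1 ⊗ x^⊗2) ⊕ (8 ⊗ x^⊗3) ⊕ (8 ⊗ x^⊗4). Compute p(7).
p(7) = 2

A tropical monomial a ⊗ x^⊗i evaluates to a + i · x. Evaluating each term at x = 7:
  Term 0 contributes 2 + 0 · 7 = 2
  Term 1 contributes -2 + 1 · 7 = 5
  Term 2 contributes 1 + 2 · 7 = 15
  Term 3 contributes 8 + 3 · 7 = 29
  Term 4 contributes 8 + 4 · 7 = 36
p(7) = ⊕ of these = min[2, 5, 15, 29, 36] = 2.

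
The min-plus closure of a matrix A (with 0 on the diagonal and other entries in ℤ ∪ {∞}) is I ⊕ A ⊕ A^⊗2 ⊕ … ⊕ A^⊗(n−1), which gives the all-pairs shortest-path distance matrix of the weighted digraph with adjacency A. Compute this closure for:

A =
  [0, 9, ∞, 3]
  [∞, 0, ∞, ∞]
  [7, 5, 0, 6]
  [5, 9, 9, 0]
Closure =
  [0, 9, 12, 3]
  [∞, 0, ∞, ∞]
  [7, 5, 0, 6]
  [5, 9, 9, 0]

This is the Floyd-Warshall all-pairs shortest-path computation. For each intermediate vertex k = 0, 1, …, 3, update dist[i][j] ← min(dist[i][j], dist[i][k] + dist[k][j]). The final matrix gives, for each (i, j), the minimum total weight of any directed path from i to j (possibly empty when i = j).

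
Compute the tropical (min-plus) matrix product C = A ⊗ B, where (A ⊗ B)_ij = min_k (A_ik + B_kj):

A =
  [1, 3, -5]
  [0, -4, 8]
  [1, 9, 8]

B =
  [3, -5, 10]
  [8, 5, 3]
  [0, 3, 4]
A ⊗ B =
  [-5, -4, -1]
  [3, -5, -1]
  [4, -4, 11]

Apply the min-plus product entry-by-entry:
  C[0][0] = min over k of (A[0][0] + B[0][0] = 1 + 3 = 4, A[0][1] + B[1][0] = 3 + 8 = 11, A[0][2] + B[2][0] = -5 + 0 = -5) = -5 (attained at k = 2)
  C[0][1] = min over k of (A[0][0] + B[0][1] = 1 + -5 = -4, A[0][1] + B[1][1] = 3 + 5 = 8, A[0][2] + B[2][1] = -5 + 3 = -2) = -4 (attained at k = 0)
  C[0][2] = min over k of (A[0][0] + B[0][2] = 1 + 10 = 11, A[0][1] + B[1][2] = 3 + 3 = 6, A[0][2] + B[2][2] = -5 + 4 = -1) = -1 (attained at k = 2)
  C[1][0] = min over k of (A[1][0] + B[0][0] = 0 + 3 = 3, A[1][1] + B[1][0] = -4 + 8 = 4, A[1][2] + B[2][0] = 8 + 0 = 8) = 3 (attained at k = 0)
  C[1][1] = min over k of (A[1][0] + B[0][1] = 0 + -5 = -5, A[1][1] + B[1][1] = -4 + 5 = 1, A[1][2] + B[2][1] = 8 + 3 = 11) = -5 (attained at k = 0)
  C[1][2] = min over k of (A[1][0] + B[0][2] = 0 + 10 = 10, A[1][1] + B[1][2] = -4 + 3 = -1, A[1][2] + B[2][2] = 8 + 4 = 12) = -1 (attained at k = 1)
  C[2][0] = min over k of (A[2][0] + B[0][0] = 1 + 3 = 4, A[2][1] + B[1][0] = 9 + 8 = 17, A[2][2] + B[2][0] = 8 + 0 = 8) = 4 (attained at k = 0)
  C[2][1] = min over k of (A[2][0] + B[0][1] = 1 + -5 = -4, A[2][1] + B[1][1] = 9 + 5 = 14, A[2][2] + B[2][1] = 8 + 3 = 11) = -4 (attained at k = 0)
  C[2][2] = min over k of (A[2][0] + B[0][2] = 1 + 10 = 11, A[2][1] + B[1][2] = 9 + 3 = 12, A[2][2] + B[2][2] = 8 + 4 = 12) = 11 (attained at k = 0)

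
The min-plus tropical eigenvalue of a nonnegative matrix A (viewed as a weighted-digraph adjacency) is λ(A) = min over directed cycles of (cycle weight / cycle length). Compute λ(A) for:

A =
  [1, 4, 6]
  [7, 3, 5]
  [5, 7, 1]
λ(A) = 1

Enumerate directed cycles and compute their means (weight / length). Sample:
  cycle 0 → 0: weight = 1, length = 1, mean = 1/1 ≈ 1.000
  cycle 1 → 1: weight = 3, length = 1, mean = 3/1 ≈ 3.000
  cycle 2 → 2: weight = 1, length = 1, mean = 1/1 ≈ 1.000
  cycle 0 → 1 → 0: weight = 11, length = 2, mean = 11/2 ≈ 5.500
  cycle 0 → 2 → 0: weight = 11, length = 2, mean = 11/2 ≈ 5.500
  cycle 1 → 0 → 1: weight = 11, length = 2, mean = 11/2 ≈ 5.500
Minimum mean = 1.000, attained e.g. along the cycle 0 → 0 with weight 1 and length 1. So λ(A) = 1/1 = 1.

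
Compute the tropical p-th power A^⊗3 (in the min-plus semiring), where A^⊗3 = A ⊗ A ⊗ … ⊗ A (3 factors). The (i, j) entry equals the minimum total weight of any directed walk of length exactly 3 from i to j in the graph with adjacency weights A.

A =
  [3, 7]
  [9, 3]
A^⊗3 =
  [9, 13]
  [15, 9]

Each entry (A^⊗3)_ij equals the minimum over all length-3 walks i = v_0 → v_1 → … → v_3 = j of Σ_t A[v_t][v_{t+1}]. For example, for (i, j) = (0, 1) we minimise over 4 possible intermediate vertex sequences; the minimum is 13, attained along the walk 0 → 0 → 0 → 1.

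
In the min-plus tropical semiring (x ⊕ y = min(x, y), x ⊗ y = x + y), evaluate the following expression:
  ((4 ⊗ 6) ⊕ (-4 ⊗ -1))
((4 ⊗ 6) ⊕ (-4 ⊗ -1)) = -5

Expand innermost to outermost. Recall ⊕ takes the minimum of its arguments and ⊗ takes their sum. Working out the expression ((4 ⊗ 6) ⊕ (-4 ⊗ -1)) gives -5.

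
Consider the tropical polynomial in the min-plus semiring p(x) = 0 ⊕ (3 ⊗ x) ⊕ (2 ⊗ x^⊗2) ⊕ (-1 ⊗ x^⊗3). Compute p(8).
p(8) = 0

A tropical monomial a ⊗ x^⊗i evaluates to a + i · x. Evaluating each term at x = 8:
  Term 0 contributes 0 + 0 · 8 = 0
  Term 1 contributes 3 + 1 · 8 = 11
  Term 2 contributes 2 + 2 · 8 = 18
  Term 3 contributes -1 + 3 · 8 = 23
p(8) = ⊕ of these = min[0, 11, 18, 23] = 0.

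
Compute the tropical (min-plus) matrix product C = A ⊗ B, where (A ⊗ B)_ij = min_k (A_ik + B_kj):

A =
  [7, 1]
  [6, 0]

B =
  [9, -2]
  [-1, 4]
A ⊗ B =
  [0, 5]
  [-1, 4]

Apply the min-plus product entry-by-entry:
  C[0][0] = min over k of (A[0][0] + B[0][0] = 7 + 9 = 16, A[0][1] + B[1][0] = 1 + -1 = 0) = 0 (attained at k = 1)
  C[0][1] = min over k of (A[0][0] + B[0][1] = 7 + -2 = 5, A[0][1] + B[1][1] = 1 + 4 = 5) = 5 (attained at k = 0)
  C[1][0] = min over k of (A[1][0] + B[0][0] = 6 + 9 = 15, A[1][1] + B[1][0] = 0 + -1 = -1) = -1 (attained at k = 1)
  C[1][1] = min over k of (A[1][0] + B[0][1] = 6 + -2 = 4, A[1][1] + B[1][1] = 0 + 4 = 4) = 4 (attained at k = 0)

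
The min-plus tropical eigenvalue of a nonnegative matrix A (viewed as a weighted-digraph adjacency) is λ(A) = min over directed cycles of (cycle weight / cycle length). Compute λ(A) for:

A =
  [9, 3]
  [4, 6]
λ(A) = 7/2

Enumerate directed cycles and compute their means (weight / length). Sample:
  cycle 0 → 0: weight = 9, length = 1, mean = 9/1 ≈ 9.000
  cycle 1 → 1: weight = 6, length = 1, mean = 6/1 ≈ 6.000
  cycle 0 → 1 → 0: weight = 7, length = 2, mean = 7/2 ≈ 3.500
  cycle 1 → 0 → 1: weight = 7, length = 2, mean = 7/2 ≈ 3.500
Minimum mean = 3.500, attained e.g. along the cycle 0 → 1 → 0 with weight 7 and length 2. So λ(A) = 7/2 = 7/2.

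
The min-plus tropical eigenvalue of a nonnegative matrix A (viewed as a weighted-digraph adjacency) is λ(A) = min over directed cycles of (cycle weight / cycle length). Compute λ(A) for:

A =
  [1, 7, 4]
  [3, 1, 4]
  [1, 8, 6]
λ(A) = 1

Enumerate directed cycles and compute their means (weight / length). Sample:
  cycle 0 → 0: weight = 1, length = 1, mean = 1/1 ≈ 1.000
  cycle 1 → 1: weight = 1, length = 1, mean = 1/1 ≈ 1.000
  cycle 2 → 2: weight = 6, length = 1, mean = 6/1 ≈ 6.000
  cycle 0 → 1 → 0: weight = 10, length = 2, mean = 10/2 ≈ 5.000
  cycle 0 → 2 → 0: weight = 5, length = 2, mean = 5/2 ≈ 2.500
  cycle 1 → 0 → 1: weight = 10, length = 2, mean = 10/2 ≈ 5.000
Minimum mean = 1.000, attained e.g. along the cycle 0 → 0 with weight 1 and length 1. So λ(A) = 1/1 = 1.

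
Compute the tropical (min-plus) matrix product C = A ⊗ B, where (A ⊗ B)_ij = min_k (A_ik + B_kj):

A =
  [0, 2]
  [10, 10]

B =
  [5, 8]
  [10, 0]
A ⊗ B =
  [5, 2]
  [15, 10]

Apply the min-plus product entry-by-entry:
  C[0][0] = min over k of (A[0][0] + B[0][0] = 0 + 5 = 5, A[0][1] + B[1][0] = 2 + 10 = 12) = 5 (attained at k = 0)
  C[0][1] = min over k of (A[0][0] + B[0][1] = 0 + 8 = 8, A[0][1] + B[1][1] = 2 + 0 = 2) = 2 (attained at k = 1)
  C[1][0] = min over k of (A[1][0] + B[0][0] = 10 + 5 = 15, A[1][1] + B[1][0] = 10 + 10 = 20) = 15 (attained at k = 0)
  C[1][1] = min over k of (A[1][0] + B[0][1] = 10 + 8 = 18, A[1][1] + B[1][1] = 10 + 0 = 10) = 10 (attained at k = 1)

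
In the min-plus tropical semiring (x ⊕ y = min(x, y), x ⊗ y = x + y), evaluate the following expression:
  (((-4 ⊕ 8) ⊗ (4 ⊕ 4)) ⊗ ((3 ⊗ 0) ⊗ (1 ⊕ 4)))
(((-4 ⊕ 8) ⊗ (4 ⊕ 4)) ⊗ ((3 ⊗ 0) ⊗ (1 ⊕ 4))) = 4

Expand innermost to outermost. Recall ⊕ takes the minimum of its arguments and ⊗ takes their sum. Working out the expression (((-4 ⊕ 8) ⊗ (4 ⊕ 4)) ⊗ ((3 ⊗ 0) ⊗ (1 ⊕ 4))) gives 4.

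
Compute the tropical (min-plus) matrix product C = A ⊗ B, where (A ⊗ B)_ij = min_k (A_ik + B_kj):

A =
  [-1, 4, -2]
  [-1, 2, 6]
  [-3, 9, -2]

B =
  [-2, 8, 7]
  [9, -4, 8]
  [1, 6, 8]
A ⊗ B =
  [-3, 0, 6]
  [-3, -2, 6]
  [-5, 4, 4]

Apply the min-plus product entry-by-entry:
  C[0][0] = min over k of (A[0][0] + B[0][0] = -1 + -2 = -3, A[0][1] + B[1][0] = 4 + 9 = 13, A[0][2] + B[2][0] = -2 + 1 = -1) = -3 (attained at k = 0)
  C[0][1] = min over k of (A[0][0] + B[0][1] = -1 + 8 = 7, A[0][1] + B[1][1] = 4 + -4 = 0, A[0][2] + B[2][1] = -2 + 6 = 4) = 0 (attained at k = 1)
  C[0][2] = min over k of (A[0][0] + B[0][2] = -1 + 7 = 6, A[0][1] + B[1][2] = 4 + 8 = 12, A[0][2] + B[2][2] = -2 + 8 = 6) = 6 (attained at k = 0)
  C[1][0] = min over k of (A[1][0] + B[0][0] = -1 + -2 = -3, A[1][1] + B[1][0] = 2 + 9 = 11, A[1][2] + B[2][0] = 6 + 1 = 7) = -3 (attained at k = 0)
  C[1][1] = min over k of (A[1][0] + B[0][1] = -1 + 8 = 7, A[1][1] + B[1][1] = 2 + -4 = -2, A[1][2] + B[2][1] = 6 + 6 = 12) = -2 (attained at k = 1)
  C[1][2] = min over k of (A[1][0] + B[0][2] = -1 + 7 = 6, A[1][1] + B[1][2] = 2 + 8 = 10, A[1][2] + B[2][2] = 6 + 8 = 14) = 6 (attained at k = 0)
  C[2][0] = min over k of (A[2][0] + B[0][0] = -3 + -2 = -5, A[2][1] + B[1][0] = 9 + 9 = 18, A[2][2] + B[2][0] = -2 + 1 = -1) = -5 (attained at k = 0)
  C[2][1] = min over k of (A[2][0] + B[0][1] = -3 + 8 = 5, A[2][1] + B[1][1] = 9 + -4 = 5, A[2][2] + B[2][1] = -2 + 6 = 4) = 4 (attained at k = 2)
  C[2][2] = min over k of (A[2][0] + B[0][2] = -3 + 7 = 4, A[2][1] + B[1][2] = 9 + 8 = 17, A[2][2] + B[2][2] = -2 + 8 = 6) = 4 (attained at k = 0)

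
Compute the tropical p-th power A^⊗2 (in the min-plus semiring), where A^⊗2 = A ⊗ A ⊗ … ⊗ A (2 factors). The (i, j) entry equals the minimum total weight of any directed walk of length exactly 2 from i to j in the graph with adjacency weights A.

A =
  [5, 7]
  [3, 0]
A^⊗2 =
  [10, 7]
  [3, 0]

Each entry (A^⊗2)_ij equals the minimum over all length-2 walks i = v_0 → v_1 → … → v_2 = j of Σ_t A[v_t][v_{t+1}]. For example, for (i, j) = (0, 1) we minimise over 2 possible intermediate vertex sequences; the minimum is 7, attained along the walk 0 → 1 → 1.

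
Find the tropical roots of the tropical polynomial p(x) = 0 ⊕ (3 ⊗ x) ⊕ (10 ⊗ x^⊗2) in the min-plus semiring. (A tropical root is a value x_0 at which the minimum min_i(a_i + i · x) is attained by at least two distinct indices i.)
Roots: {-7, -3}

Each tropical root is a break point of the lower envelope of the lines y = a_i + i · x (there are 3 lines, with slopes 0, 1, ..., 2). Only the lines that attain the minimum somewhere contribute to roots; other lines are dominated. Here the surviving (envelope) indices are i = 2, i = 1, i = 0.
Intersections between consecutive envelope lines give the roots: for adjacent envelope indices i < j the intersection is x = (a_i − a_j) / (j − i). Reading off the sorted break points: {-7, -3}.
Verification: at each break x_0, at least two indices attain the minimum of min_i(a_i + i · x_0).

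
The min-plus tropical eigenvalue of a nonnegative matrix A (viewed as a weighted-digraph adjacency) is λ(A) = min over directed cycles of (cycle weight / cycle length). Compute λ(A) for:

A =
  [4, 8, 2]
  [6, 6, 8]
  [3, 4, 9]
λ(A) = 5/2

Enumerate directed cycles and compute their means (weight / length). Sample:
  cycle 0 → 0: weight = 4, length = 1, mean = 4/1 ≈ 4.000
  cycle 1 → 1: weight = 6, length = 1, mean = 6/1 ≈ 6.000
  cycle 2 → 2: weight = 9, length = 1, mean = 9/1 ≈ 9.000
  cycle 0 → 1 → 0: weight = 14, length = 2, mean = 14/2 ≈ 7.000
  cycle 0 → 2 → 0: weight = 5, length = 2, mean = 5/2 ≈ 2.500
  cycle 1 → 0 → 1: weight = 14, length = 2, mean = 14/2 ≈ 7.000
Minimum mean = 2.500, attained e.g. along the cycle 0 → 2 → 0 with weight 5 and length 2. So λ(A) = 5/2 = 5/2.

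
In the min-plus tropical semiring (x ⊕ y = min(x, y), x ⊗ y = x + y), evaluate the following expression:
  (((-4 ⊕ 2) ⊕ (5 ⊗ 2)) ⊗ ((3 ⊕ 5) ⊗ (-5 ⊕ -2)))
(((-4 ⊕ 2) ⊕ (5 ⊗ 2)) ⊗ ((3 ⊕ 5) ⊗ (-5 ⊕ -2))) = -6

Expand innermost to outermost. Recall ⊕ takes the minimum of its arguments and ⊗ takes their sum. Working out the expression (((-4 ⊕ 2) ⊕ (5 ⊗ 2)) ⊗ ((3 ⊕ 5) ⊗ (-5 ⊕ -2))) gives -6.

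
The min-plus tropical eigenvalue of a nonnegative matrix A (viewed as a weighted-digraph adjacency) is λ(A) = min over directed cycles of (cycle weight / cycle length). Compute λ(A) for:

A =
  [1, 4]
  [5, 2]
λ(A) = 1

Enumerate directed cycles and compute their means (weight / length). Sample:
  cycle 0 → 0: weight = 1, length = 1, mean = 1/1 ≈ 1.000
  cycle 1 → 1: weight = 2, length = 1, mean = 2/1 ≈ 2.000
  cycle 0 → 1 → 0: weight = 9, length = 2, mean = 9/2 ≈ 4.500
  cycle 1 → 0 → 1: weight = 9, length = 2, mean = 9/2 ≈ 4.500
Minimum mean = 1.000, attained e.g. along the cycle 0 → 0 with weight 1 and length 1. So λ(A) = 1/1 = 1.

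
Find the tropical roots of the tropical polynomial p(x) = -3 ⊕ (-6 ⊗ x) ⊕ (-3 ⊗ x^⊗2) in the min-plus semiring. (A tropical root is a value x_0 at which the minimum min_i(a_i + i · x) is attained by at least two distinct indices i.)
Roots: {-3, 3}

Each tropical root is a break point of the lower envelope of the lines y = a_i + i · x (there are 3 lines, with slopes 0, 1, ..., 2). Only the lines that attain the minimum somewhere contribute to roots; other lines are dominated. Here the surviving (envelope) indices are i = 2, i = 1, i = 0.
Intersections between consecutive envelope lines give the roots: for adjacent envelope indices i < j the intersection is x = (a_i − a_j) / (j − i). Reading off the sorted break points: {-3, 3}.
Verification: at each break x_0, at least two indices attain the minimum of min_i(a_i + i · x_0).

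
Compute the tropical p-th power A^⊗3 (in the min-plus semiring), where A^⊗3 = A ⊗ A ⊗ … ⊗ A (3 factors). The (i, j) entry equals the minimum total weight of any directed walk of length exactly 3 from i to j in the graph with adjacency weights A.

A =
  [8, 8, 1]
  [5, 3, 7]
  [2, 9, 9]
A^⊗3 =
  [11, 11, 4]
  [8, 9, 9]
  [5, 12, 11]

Each entry (A^⊗3)_ij equals the minimum over all length-3 walks i = v_0 → v_1 → … → v_3 = j of Σ_t A[v_t][v_{t+1}]. For example, for (i, j) = (0, 2) we minimise over 9 possible intermediate vertex sequences; the minimum is 4, attained along the walk 0 → 2 → 0 → 2.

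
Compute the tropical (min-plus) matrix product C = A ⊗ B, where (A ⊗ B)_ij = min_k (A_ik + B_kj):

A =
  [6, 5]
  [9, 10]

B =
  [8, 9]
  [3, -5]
A ⊗ B =
  [8, 0]
  [13, 5]

Apply the min-plus product entry-by-entry:
  C[0][0] = min over k of (A[0][0] + B[0][0] = 6 + 8 = 14, A[0][1] + B[1][0] = 5 + 3 = 8) = 8 (attained at k = 1)
  C[0][1] = min over k of (A[0][0] + B[0][1] = 6 + 9 = 15, A[0][1] + B[1][1] = 5 + -5 = 0) = 0 (attained at k = 1)
  C[1][0] = min over k of (A[1][0] + B[0][0] = 9 + 8 = 17, A[1][1] + B[1][0] = 10 + 3 = 13) = 13 (attained at k = 1)
  C[1][1] = min over k of (A[1][0] + B[0][1] = 9 + 9 = 18, A[1][1] + B[1][1] = 10 + -5 = 5) = 5 (attained at k = 1)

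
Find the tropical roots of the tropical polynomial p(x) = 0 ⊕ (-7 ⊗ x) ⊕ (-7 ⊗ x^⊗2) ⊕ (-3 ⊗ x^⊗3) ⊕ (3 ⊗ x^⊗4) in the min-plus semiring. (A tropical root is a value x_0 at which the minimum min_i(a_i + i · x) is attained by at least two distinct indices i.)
Roots: {-6, -4, 0, 7}

Each tropical root is a break point of the lower envelope of the lines y = a_i + i · x (there are 5 lines, with slopes 0, 1, ..., 4). Only the lines that attain the minimum somewhere contribute to roots; other lines are dominated. Here the surviving (envelope) indices are i = 4, i = 3, i = 2, i = 1, i = 0.
Intersections between consecutive envelope lines give the roots: for adjacent envelope indices i < j the intersection is x = (a_i − a_j) / (j − i). Reading off the sorted break points: {-6, -4, 0, 7}.
Verification: at each break x_0, at least two indices attain the minimum of min_i(a_i + i · x_0).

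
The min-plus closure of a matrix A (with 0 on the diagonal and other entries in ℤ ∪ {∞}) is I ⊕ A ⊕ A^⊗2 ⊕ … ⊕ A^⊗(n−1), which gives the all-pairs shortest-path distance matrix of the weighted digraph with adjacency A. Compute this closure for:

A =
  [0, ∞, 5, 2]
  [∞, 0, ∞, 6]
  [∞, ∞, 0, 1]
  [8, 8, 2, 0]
Closure =
  [0, 10, 4, 2]
  [14, 0, 8, 6]
  [9, 9, 0, 1]
  [8, 8, 2, 0]

This is the Floyd-Warshall all-pairs shortest-path computation. For each intermediate vertex k = 0, 1, …, 3, update dist[i][j] ← min(dist[i][j], dist[i][k] + dist[k][j]). The final matrix gives, for each (i, j), the minimum total weight of any directed path from i to j (possibly empty when i = j).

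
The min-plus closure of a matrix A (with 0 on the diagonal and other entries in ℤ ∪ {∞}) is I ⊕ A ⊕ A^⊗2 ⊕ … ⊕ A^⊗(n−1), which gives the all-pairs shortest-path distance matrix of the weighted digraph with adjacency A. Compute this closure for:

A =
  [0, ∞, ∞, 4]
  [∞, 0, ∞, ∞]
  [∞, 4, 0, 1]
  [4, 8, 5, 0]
Closure =
  [0, 12, 9, 4]
  [∞, 0, ∞, ∞]
  [5, 4, 0, 1]
  [4, 8, 5, 0]

This is the Floyd-Warshall all-pairs shortest-path computation. For each intermediate vertex k = 0, 1, …, 3, update dist[i][j] ← min(dist[i][j], dist[i][k] + dist[k][j]). The final matrix gives, for each (i, j), the minimum total weight of any directed path from i to j (possibly empty when i = j).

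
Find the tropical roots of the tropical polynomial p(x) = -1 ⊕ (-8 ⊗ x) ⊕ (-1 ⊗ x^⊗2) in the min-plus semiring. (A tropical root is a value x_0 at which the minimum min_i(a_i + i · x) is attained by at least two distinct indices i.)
Roots: {-7, 7}

Each tropical root is a break point of the lower envelope of the lines y = a_i + i · x (there are 3 lines, with slopes 0, 1, ..., 2). Only the lines that attain the minimum somewhere contribute to roots; other lines are dominated. Here the surviving (envelope) indices are i = 2, i = 1, i = 0.
Intersections between consecutive envelope lines give the roots: for adjacent envelope indices i < j the intersection is x = (a_i − a_j) / (j − i). Reading off the sorted break points: {-7, 7}.
Verification: at each break x_0, at least two indices attain the minimum of min_i(a_i + i · x_0).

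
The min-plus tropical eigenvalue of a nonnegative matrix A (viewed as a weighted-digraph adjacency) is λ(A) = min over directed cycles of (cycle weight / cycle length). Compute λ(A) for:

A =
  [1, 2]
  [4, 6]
λ(A) = 1

Enumerate directed cycles and compute their means (weight / length). Sample:
  cycle 0 → 0: weight = 1, length = 1, mean = 1/1 ≈ 1.000
  cycle 1 → 1: weight = 6, length = 1, mean = 6/1 ≈ 6.000
  cycle 0 → 1 → 0: weight = 6, length = 2, mean = 6/2 ≈ 3.000
  cycle 1 → 0 → 1: weight = 6, length = 2, mean = 6/2 ≈ 3.000
Minimum mean = 1.000, attained e.g. along the cycle 0 → 0 with weight 1 and length 1. So λ(A) = 1/1 = 1.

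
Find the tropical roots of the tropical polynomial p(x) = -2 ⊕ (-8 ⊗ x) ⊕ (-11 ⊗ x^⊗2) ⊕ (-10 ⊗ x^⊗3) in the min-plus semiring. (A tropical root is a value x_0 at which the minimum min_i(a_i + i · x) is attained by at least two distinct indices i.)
Roots: {-1, 3, 6}

Each tropical root is a break point of the lower envelope of the lines y = a_i + i · x (there are 4 lines, with slopes 0, 1, ..., 3). Only the lines that attain the minimum somewhere contribute to roots; other lines are dominated. Here the surviving (envelope) indices are i = 3, i = 2, i = 1, i = 0.
Intersections between consecutive envelope lines give the roots: for adjacent envelope indices i < j the intersection is x = (a_i − a_j) / (j − i). Reading off the sorted break points: {-1, 3, 6}.
Verification: at each break x_0, at least two indices attain the minimum of min_i(a_i + i · x_0).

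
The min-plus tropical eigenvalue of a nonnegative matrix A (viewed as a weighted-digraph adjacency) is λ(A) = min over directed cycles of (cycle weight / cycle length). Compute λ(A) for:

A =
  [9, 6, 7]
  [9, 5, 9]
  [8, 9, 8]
λ(A) = 5

Enumerate directed cycles and compute their means (weight / length). Sample:
  cycle 0 → 0: weight = 9, length = 1, mean = 9/1 ≈ 9.000
  cycle 1 → 1: weight = 5, length = 1, mean = 5/1 ≈ 5.000
  cycle 2 → 2: weight = 8, length = 1, mean = 8/1 ≈ 8.000
  cycle 0 → 1 → 0: weight = 15, length = 2, mean = 15/2 ≈ 7.500
  cycle 0 → 2 → 0: weight = 15, length = 2, mean = 15/2 ≈ 7.500
  cycle 1 → 0 → 1: weight = 15, length = 2, mean = 15/2 ≈ 7.500
Minimum mean = 5.000, attained e.g. along the cycle 1 → 1 with weight 5 and length 1. So λ(A) = 5/1 = 5.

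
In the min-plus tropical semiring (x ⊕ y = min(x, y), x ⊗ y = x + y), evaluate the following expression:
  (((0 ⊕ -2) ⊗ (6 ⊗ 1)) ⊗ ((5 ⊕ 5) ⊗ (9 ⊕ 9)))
(((0 ⊕ -2) ⊗ (6 ⊗ 1)) ⊗ ((5 ⊕ 5) ⊗ (9 ⊕ 9))) = 19

Expand innermost to outermost. Recall ⊕ takes the minimum of its arguments and ⊗ takes their sum. Working out the expression (((0 ⊕ -2) ⊗ (6 ⊗ 1)) ⊗ ((5 ⊕ 5) ⊗ (9 ⊕ 9))) gives 19.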